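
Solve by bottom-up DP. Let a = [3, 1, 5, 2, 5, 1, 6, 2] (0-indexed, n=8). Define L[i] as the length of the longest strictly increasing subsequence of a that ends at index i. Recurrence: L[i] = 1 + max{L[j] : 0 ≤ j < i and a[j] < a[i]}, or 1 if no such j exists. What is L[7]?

   i    0    1    2    3    4    5    6    7
a[i]    3    1    5    2    5    1    6    2
L[i]    1    1    2    2    3    1    4    2

2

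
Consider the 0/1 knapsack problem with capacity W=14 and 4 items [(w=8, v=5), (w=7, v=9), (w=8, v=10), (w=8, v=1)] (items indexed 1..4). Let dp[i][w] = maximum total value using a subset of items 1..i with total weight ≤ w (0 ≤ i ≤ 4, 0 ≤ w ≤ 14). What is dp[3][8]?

i\w   0   1   2   3   4   5   6   7   8   9  10  11  12  13  14
  0   0   0   0   0   0   0   0   0   0   0   0   0   0   0   0
  1   0   0   0   0   0   0   0   0   5   5   5   5   5   5   5
  2   0   0   0   0   0   0   0   9   9   9   9   9   9   9   9
  3   0   0   0   0   0   0   0   9  10  10  10  10  10  10  10
  4   0   0   0   0   0   0   0   9  10  10  10  10  10  10  10

10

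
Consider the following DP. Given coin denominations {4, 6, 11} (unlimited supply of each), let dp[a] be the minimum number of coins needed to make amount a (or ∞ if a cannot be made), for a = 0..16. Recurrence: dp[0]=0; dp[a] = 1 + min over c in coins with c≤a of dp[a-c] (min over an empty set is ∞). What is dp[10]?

 a  0  1  2  3  4  5  6  7  8  9 10 11 12 13 14 15 16
dp  0  -  -  -  1  -  1  -  2  -  2  1  2  -  3  2  3
(- denotes ∞ / unreachable)

2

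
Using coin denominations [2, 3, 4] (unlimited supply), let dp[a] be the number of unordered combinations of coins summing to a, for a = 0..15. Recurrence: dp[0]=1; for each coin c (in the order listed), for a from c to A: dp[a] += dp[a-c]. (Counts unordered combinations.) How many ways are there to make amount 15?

7

after  coin     0     1     2     3     4     5     6     7     8     9    10    11    12    13    14    15
          2     1     0     1     0     1     0     1     0     1     0     1     0     1     0     1     0
          3     1     0     1     1     1     1     2     1     2     2     2     2     3     2     3     3
          4     1     0     1     1     2     1     3     2     4     3     5     4     7     5     8     7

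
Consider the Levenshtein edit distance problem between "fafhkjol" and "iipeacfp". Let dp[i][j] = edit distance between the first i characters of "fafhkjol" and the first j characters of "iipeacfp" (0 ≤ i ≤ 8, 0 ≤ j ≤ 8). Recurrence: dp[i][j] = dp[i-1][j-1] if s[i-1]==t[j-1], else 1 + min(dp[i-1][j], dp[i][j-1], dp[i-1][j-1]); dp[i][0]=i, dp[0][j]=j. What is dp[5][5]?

5

   ''  i  i  p  e  a  c  f  p
''  0  1  2  3  4  5  6  7  8
 f  1  1  2  3  4  5  6  6  7
 a  2  2  2  3  4  4  5  6  7
 f  3  3  3  3  4  5  5  5  6
 h  4  4  4  4  4  5  6  6  6
 k  5  5  5  5  5  5  6  7  7
 j  6  6  6  6  6  6  6  7  8
 o  7  7  7  7  7  7  7  7  8
 l  8  8  8  8  8  8  8  8  8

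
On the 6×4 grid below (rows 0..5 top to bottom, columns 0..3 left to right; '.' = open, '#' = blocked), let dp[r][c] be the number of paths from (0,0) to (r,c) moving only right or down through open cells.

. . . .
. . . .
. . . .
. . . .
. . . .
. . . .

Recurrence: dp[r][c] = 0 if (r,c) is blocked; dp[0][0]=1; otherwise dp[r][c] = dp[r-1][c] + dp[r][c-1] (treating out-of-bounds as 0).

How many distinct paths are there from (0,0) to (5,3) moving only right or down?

56

r\c   0   1   2   3
  0   1   1   1   1
  1   1   2   3   4
  2   1   3   6  10
  3   1   4  10  20
  4   1   5  15  35
  5   1   6  21  56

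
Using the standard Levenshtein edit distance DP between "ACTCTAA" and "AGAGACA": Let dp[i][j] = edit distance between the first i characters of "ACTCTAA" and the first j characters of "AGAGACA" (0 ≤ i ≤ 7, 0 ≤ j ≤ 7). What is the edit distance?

5

   ''  A  G  A  G  A  C  A
''  0  1  2  3  4  5  6  7
 A  1  0  1  2  3  4  5  6
 C  2  1  1  2  3  4  4  5
 T  3  2  2  2  3  4  5  5
 C  4  3  3  3  3  4  4  5
 T  5  4  4  4  4  4  5  5
 A  6  5  5  4  5  4  5  5
 A  7  6  6  5  5  5  5  5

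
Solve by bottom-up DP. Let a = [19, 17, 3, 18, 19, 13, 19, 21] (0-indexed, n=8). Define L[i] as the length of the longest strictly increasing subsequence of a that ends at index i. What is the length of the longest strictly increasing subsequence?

   i    0    1    2    3    4    5    6    7
a[i]   19   17    3   18   19   13   19   21
L[i]    1    1    1    2    3    2    3    4

4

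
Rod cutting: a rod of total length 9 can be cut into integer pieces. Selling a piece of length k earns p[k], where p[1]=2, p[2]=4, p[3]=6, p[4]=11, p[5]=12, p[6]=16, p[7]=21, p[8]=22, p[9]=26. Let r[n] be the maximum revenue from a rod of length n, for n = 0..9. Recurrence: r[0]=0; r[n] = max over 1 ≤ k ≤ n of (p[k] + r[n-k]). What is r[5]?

   n    0    1    2    3    4    5    6    7    8    9
r[n]    0    2    4    6   11   13   16   21   23   26

13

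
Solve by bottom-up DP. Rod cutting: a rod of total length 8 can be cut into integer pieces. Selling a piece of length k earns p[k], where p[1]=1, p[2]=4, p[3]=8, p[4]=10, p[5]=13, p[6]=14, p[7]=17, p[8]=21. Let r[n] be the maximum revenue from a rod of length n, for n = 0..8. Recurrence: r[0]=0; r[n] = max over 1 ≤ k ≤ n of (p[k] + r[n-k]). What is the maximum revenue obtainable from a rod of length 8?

21

   n    0    1    2    3    4    5    6    7    8
r[n]    0    1    4    8   10   13   16   18   21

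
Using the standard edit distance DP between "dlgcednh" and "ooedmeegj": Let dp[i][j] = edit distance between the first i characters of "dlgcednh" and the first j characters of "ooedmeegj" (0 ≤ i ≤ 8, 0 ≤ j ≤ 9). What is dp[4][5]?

   ''  o  o  e  d  m  e  e  g  j
''  0  1  2  3  4  5  6  7  8  9
 d  1  1  2  3  3  4  5  6  7  8
 l  2  2  2  3  4  4  5  6  7  8
 g  3  3  3  3  4  5  5  6  6  7
 c  4  4  4  4  4  5  6  6  7  7
 e  5  5  5  4  5  5  5  6  7  8
 d  6  6  6  5  4  5  6  6  7  8
 n  7  7  7  6  5  5  6  7  7  8
 h  8  8  8  7  6  6  6  7  8  8

5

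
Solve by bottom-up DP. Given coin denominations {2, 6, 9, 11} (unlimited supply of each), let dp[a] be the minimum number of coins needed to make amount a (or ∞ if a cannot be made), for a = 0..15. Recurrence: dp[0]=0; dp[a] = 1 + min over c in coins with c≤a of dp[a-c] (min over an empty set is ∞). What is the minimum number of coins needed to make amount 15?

2

 a  0  1  2  3  4  5  6  7  8  9 10 11 12 13 14 15
dp  0  -  1  -  2  -  1  -  2  1  3  1  2  2  3  2
(- denotes ∞ / unreachable)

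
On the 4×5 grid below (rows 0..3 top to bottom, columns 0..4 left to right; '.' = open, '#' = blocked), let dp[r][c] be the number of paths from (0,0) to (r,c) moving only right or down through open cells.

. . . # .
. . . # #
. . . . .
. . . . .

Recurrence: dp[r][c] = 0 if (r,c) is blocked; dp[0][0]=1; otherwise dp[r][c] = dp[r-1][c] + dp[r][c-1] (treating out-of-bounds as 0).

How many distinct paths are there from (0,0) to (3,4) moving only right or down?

r\c   0   1   2   3   4
  0   1   1   1   0   0
  1   1   2   3   0   0
  2   1   3   6   6   6
  3   1   4  10  16  22

22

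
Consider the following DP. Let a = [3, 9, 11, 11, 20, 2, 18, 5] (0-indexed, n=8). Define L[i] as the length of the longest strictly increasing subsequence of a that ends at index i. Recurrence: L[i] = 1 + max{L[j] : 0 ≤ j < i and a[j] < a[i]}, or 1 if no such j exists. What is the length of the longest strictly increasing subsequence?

   i    0    1    2    3    4    5    6    7
a[i]    3    9   11   11   20    2   18    5
L[i]    1    2    3    3    4    1    4    2

4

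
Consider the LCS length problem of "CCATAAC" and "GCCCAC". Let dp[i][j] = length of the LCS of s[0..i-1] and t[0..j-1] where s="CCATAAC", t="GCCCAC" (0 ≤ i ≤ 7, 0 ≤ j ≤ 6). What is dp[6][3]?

2

   ''  G  C  C  C  A  C
''  0  0  0  0  0  0  0
 C  0  0  1  1  1  1  1
 C  0  0  1  2  2  2  2
 A  0  0  1  2  2  3  3
 T  0  0  1  2  2  3  3
 A  0  0  1  2  2  3  3
 A  0  0  1  2  2  3  3
 C  0  0  1  2  3  3  4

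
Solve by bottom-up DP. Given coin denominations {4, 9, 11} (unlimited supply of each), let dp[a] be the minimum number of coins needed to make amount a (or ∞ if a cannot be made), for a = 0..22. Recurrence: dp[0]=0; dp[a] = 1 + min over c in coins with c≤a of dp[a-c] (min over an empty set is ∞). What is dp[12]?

3

 a  0  1  2  3  4  5  6  7  8  9 10 11 12 13 14 15 16 17 18 19 20 21 22
dp  0  -  -  -  1  -  -  -  2  1  -  1  3  2  -  2  4  3  2  3  2  4  2
(- denotes ∞ / unreachable)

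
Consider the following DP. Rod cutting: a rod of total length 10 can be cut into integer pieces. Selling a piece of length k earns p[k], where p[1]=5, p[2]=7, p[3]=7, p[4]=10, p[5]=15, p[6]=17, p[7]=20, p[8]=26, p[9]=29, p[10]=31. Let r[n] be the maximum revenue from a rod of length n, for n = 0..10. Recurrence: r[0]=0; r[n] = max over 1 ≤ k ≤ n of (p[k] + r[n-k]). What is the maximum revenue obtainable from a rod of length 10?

   n    0    1    2    3    4    5    6    7    8    9   10
r[n]    0    5   10   15   20   25   30   35   40   45   50

50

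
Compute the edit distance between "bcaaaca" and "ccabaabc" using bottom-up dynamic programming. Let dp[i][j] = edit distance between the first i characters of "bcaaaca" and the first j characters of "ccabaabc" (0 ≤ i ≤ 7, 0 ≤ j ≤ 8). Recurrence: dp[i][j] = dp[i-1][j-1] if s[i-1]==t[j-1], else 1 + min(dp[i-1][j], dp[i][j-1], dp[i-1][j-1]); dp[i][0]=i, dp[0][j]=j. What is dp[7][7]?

   ''  c  c  a  b  a  a  b  c
''  0  1  2  3  4  5  6  7  8
 b  1  1  2  3  3  4  5  6  7
 c  2  1  1  2  3  4  5  6  6
 a  3  2  2  1  2  3  4  5  6
 a  4  3  3  2  2  2  3  4  5
 a  5  4  4  3  3  2  2  3  4
 c  6  5  4  4  4  3  3  3  3
 a  7  6  5  4  5  4  3  4  4

4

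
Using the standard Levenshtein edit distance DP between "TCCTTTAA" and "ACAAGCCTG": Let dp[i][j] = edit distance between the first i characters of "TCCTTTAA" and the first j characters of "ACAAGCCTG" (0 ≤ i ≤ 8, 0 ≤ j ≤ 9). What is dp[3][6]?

   ''  A  C  A  A  G  C  C  T  G
''  0  1  2  3  4  5  6  7  8  9
 T  1  1  2  3  4  5  6  7  7  8
 C  2  2  1  2  3  4  5  6  7  8
 C  3  3  2  2  3  4  4  5  6  7
 T  4  4  3  3  3  4  5  5  5  6
 T  5  5  4  4  4  4  5  6  5  6
 T  6  6  5  5  5  5  5  6  6  6
 A  7  6  6  5  5  6  6  6  7  7
 A  8  7  7  6  5  6  7  7  7  8

4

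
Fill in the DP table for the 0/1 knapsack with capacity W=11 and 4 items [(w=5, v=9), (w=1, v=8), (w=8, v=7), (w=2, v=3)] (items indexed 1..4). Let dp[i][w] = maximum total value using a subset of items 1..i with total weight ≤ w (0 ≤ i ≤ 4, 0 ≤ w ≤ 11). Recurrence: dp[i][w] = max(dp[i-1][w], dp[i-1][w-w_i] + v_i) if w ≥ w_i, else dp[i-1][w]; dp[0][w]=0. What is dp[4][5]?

11

i\w   0   1   2   3   4   5   6   7   8   9  10  11
  0   0   0   0   0   0   0   0   0   0   0   0   0
  1   0   0   0   0   0   9   9   9   9   9   9   9
  2   0   8   8   8   8   9  17  17  17  17  17  17
  3   0   8   8   8   8   9  17  17  17  17  17  17
  4   0   8   8  11  11  11  17  17  20  20  20  20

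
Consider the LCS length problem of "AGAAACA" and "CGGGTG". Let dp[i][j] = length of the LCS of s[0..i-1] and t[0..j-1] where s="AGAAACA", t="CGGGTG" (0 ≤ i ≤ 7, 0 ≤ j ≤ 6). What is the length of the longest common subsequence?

1

   ''  C  G  G  G  T  G
''  0  0  0  0  0  0  0
 A  0  0  0  0  0  0  0
 G  0  0  1  1  1  1  1
 A  0  0  1  1  1  1  1
 A  0  0  1  1  1  1  1
 A  0  0  1  1  1  1  1
 C  0  1  1  1  1  1  1
 A  0  1  1  1  1  1  1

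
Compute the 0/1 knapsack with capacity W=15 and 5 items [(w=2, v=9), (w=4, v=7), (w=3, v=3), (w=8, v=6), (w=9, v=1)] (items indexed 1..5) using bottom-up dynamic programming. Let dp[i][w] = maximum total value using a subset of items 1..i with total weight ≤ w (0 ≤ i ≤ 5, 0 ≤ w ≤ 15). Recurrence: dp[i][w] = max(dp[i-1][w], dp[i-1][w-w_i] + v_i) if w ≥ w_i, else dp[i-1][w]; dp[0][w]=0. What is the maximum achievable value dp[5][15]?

22

i\w   0   1   2   3   4   5   6   7   8   9  10  11  12  13  14  15
  0   0   0   0   0   0   0   0   0   0   0   0   0   0   0   0   0
  1   0   0   9   9   9   9   9   9   9   9   9   9   9   9   9   9
  2   0   0   9   9   9   9  16  16  16  16  16  16  16  16  16  16
  3   0   0   9   9   9  12  16  16  16  19  19  19  19  19  19  19
  4   0   0   9   9   9  12  16  16  16  19  19  19  19  19  22  22
  5   0   0   9   9   9  12  16  16  16  19  19  19  19  19  22  22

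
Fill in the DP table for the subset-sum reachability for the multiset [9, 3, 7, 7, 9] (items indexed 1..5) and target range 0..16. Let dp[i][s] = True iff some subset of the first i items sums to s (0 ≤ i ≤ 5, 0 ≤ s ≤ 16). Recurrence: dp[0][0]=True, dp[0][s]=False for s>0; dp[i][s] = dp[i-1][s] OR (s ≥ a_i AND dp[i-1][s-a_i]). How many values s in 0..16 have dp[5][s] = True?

i\s   0   1   2   3   4   5   6   7   8   9  10  11  12  13  14  15  16
  0   T   F   F   F   F   F   F   F   F   F   F   F   F   F   F   F   F
  1   T   F   F   F   F   F   F   F   F   T   F   F   F   F   F   F   F
  2   T   F   F   T   F   F   F   F   F   T   F   F   T   F   F   F   F
  3   T   F   F   T   F   F   F   T   F   T   T   F   T   F   F   F   T
  4   T   F   F   T   F   F   F   T   F   T   T   F   T   F   T   F   T
  5   T   F   F   T   F   F   F   T   F   T   T   F   T   F   T   F   T

8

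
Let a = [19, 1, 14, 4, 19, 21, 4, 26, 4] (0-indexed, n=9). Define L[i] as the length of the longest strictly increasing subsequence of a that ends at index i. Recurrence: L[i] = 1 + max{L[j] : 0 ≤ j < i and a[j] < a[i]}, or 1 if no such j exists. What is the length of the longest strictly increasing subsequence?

5

   i    0    1    2    3    4    5    6    7    8
a[i]   19    1   14    4   19   21    4   26    4
L[i]    1    1    2    2    3    4    2    5    2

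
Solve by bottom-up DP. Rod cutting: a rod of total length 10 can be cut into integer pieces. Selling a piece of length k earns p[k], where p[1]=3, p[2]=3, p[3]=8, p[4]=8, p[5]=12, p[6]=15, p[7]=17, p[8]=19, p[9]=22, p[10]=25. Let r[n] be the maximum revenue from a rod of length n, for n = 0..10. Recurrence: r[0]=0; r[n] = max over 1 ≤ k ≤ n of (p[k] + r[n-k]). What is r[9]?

27

   n    0    1    2    3    4    5    6    7    8    9   10
r[n]    0    3    6    9   12   15   18   21   24   27   30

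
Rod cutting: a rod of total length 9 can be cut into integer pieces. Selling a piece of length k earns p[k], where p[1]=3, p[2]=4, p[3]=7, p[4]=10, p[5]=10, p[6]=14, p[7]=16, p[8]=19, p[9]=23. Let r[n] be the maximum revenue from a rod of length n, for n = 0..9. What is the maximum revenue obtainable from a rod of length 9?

27

   n    0    1    2    3    4    5    6    7    8    9
r[n]    0    3    6    9   12   15   18   21   24   27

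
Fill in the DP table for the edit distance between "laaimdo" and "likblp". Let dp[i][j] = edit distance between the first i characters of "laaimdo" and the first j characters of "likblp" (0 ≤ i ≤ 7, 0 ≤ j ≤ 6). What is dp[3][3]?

   ''  l  i  k  b  l  p
''  0  1  2  3  4  5  6
 l  1  0  1  2  3  4  5
 a  2  1  1  2  3  4  5
 a  3  2  2  2  3  4  5
 i  4  3  2  3  3  4  5
 m  5  4  3  3  4  4  5
 d  6  5  4  4  4  5  5
 o  7  6  5  5  5  5  6

2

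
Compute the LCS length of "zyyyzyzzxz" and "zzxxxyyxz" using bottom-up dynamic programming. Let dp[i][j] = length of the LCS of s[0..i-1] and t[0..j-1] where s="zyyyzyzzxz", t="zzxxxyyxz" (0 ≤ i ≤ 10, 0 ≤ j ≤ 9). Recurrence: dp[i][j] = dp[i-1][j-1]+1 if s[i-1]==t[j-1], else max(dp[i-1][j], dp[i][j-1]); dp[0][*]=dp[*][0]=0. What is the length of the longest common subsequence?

   ''  z  z  x  x  x  y  y  x  z
''  0  0  0  0  0  0  0  0  0  0
 z  0  1  1  1  1  1  1  1  1  1
 y  0  1  1  1  1  1  2  2  2  2
 y  0  1  1  1  1  1  2  3  3  3
 y  0  1  1  1  1  1  2  3  3  3
 z  0  1  2  2  2  2  2  3  3  4
 y  0  1  2  2  2  2  3  3  3  4
 z  0  1  2  2  2  2  3  3  3  4
 z  0  1  2  2  2  2  3  3  3  4
 x  0  1  2  3  3  3  3  3  4  4
 z  0  1  2  3  3  3  3  3  4  5

5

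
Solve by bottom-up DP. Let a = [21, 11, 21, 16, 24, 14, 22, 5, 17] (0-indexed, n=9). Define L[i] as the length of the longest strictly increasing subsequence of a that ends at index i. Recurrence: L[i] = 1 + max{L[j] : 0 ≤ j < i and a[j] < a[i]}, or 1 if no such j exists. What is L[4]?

   i    0    1    2    3    4    5    6    7    8
a[i]   21   11   21   16   24   14   22    5   17
L[i]    1    1    2    2    3    2    3    1    3

3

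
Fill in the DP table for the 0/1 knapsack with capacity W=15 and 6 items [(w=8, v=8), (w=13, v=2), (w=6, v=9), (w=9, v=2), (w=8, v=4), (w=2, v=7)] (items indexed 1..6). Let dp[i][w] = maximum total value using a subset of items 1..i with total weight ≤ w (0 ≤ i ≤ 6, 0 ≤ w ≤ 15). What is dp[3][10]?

i\w   0   1   2   3   4   5   6   7   8   9  10  11  12  13  14  15
  0   0   0   0   0   0   0   0   0   0   0   0   0   0   0   0   0
  1   0   0   0   0   0   0   0   0   8   8   8   8   8   8   8   8
  2   0   0   0   0   0   0   0   0   8   8   8   8   8   8   8   8
  3   0   0   0   0   0   0   9   9   9   9   9   9   9   9  17  17
  4   0   0   0   0   0   0   9   9   9   9   9   9   9   9  17  17
  5   0   0   0   0   0   0   9   9   9   9   9   9   9   9  17  17
  6   0   0   7   7   7   7   9   9  16  16  16  16  16  16  17  17

9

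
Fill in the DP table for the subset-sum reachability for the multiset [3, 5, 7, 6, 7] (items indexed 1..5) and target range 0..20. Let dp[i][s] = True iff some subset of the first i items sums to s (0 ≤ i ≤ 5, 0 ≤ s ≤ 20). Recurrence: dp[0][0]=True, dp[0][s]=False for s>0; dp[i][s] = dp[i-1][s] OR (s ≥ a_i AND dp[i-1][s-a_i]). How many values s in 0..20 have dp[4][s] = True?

15

i\s   0   1   2   3   4   5   6   7   8   9  10  11  12  13  14  15  16  17  18  19  20
  0   T   F   F   F   F   F   F   F   F   F   F   F   F   F   F   F   F   F   F   F   F
  1   T   F   F   T   F   F   F   F   F   F   F   F   F   F   F   F   F   F   F   F   F
  2   T   F   F   T   F   T   F   F   T   F   F   F   F   F   F   F   F   F   F   F   F
  3   T   F   F   T   F   T   F   T   T   F   T   F   T   F   F   T   F   F   F   F   F
  4   T   F   F   T   F   T   T   T   T   T   T   T   T   T   T   T   T   F   T   F   F
  5   T   F   F   T   F   T   T   T   T   T   T   T   T   T   T   T   T   T   T   T   T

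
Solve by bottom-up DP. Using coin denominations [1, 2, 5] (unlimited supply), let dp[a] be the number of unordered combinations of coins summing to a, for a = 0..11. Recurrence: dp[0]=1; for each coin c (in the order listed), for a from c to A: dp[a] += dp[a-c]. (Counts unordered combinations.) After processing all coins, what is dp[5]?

after  coin     0     1     2     3     4     5     6     7     8     9    10    11
          1     1     1     1     1     1     1     1     1     1     1     1     1
          2     1     1     2     2     3     3     4     4     5     5     6     6
          5     1     1     2     2     3     4     5     6     7     8    10    11

4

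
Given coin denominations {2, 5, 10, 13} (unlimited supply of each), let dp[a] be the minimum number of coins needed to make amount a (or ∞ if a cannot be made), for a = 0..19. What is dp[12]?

 a  0  1  2  3  4  5  6  7  8  9 10 11 12 13 14 15 16 17 18 19
dp  0  -  1  -  2  1  3  2  4  3  1  4  2  1  3  2  4  3  2  4
(- denotes ∞ / unreachable)

2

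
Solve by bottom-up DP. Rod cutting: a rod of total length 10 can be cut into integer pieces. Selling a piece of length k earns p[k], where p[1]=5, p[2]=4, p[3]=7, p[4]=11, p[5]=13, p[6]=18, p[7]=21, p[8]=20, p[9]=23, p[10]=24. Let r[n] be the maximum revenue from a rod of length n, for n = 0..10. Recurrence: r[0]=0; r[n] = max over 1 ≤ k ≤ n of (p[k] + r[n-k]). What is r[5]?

25

   n    0    1    2    3    4    5    6    7    8    9   10
r[n]    0    5   10   15   20   25   30   35   40   45   50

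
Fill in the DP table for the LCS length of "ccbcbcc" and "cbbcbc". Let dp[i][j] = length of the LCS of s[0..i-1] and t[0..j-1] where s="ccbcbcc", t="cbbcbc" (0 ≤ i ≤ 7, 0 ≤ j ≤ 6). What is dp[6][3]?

3

   ''  c  b  b  c  b  c
''  0  0  0  0  0  0  0
 c  0  1  1  1  1  1  1
 c  0  1  1  1  2  2  2
 b  0  1  2  2  2  3  3
 c  0  1  2  2  3  3  4
 b  0  1  2  3  3  4  4
 c  0  1  2  3  4  4  5
 c  0  1  2  3  4  4  5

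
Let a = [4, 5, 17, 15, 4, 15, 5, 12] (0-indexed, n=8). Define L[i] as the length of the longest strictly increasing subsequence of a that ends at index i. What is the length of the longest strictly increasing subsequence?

   i    0    1    2    3    4    5    6    7
a[i]    4    5   17   15    4   15    5   12
L[i]    1    2    3    3    1    3    2    3

3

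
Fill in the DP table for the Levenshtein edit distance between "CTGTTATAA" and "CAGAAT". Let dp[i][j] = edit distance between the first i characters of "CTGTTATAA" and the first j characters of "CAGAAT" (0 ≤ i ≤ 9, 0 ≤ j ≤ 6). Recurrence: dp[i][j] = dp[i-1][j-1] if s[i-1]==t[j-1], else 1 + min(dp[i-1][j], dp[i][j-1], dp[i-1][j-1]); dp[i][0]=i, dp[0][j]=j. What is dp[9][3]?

7

   ''  C  A  G  A  A  T
''  0  1  2  3  4  5  6
 C  1  0  1  2  3  4  5
 T  2  1  1  2  3  4  4
 G  3  2  2  1  2  3  4
 T  4  3  3  2  2  3  3
 T  5  4  4  3  3  3  3
 A  6  5  4  4  3  3  4
 T  7  6  5  5  4  4  3
 A  8  7  6  6  5  4  4
 A  9  8  7  7  6  5  5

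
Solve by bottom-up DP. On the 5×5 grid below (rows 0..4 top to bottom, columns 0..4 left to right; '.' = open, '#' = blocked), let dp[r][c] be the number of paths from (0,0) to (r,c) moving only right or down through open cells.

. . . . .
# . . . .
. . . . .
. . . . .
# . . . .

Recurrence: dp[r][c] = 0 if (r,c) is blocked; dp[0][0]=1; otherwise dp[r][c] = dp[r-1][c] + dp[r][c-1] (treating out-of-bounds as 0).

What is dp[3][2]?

4

r\c   0   1   2   3   4
  0   1   1   1   1   1
  1   0   1   2   3   4
  2   0   1   3   6  10
  3   0   1   4  10  20
  4   0   1   5  15  35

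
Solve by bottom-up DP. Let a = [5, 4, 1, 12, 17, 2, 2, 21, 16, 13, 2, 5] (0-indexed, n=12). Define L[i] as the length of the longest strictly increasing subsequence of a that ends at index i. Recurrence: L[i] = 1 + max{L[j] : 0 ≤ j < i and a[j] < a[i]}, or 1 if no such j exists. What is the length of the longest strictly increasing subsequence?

4

   i    0    1    2    3    4    5    6    7    8    9   10   11
a[i]    5    4    1   12   17    2    2   21   16   13    2    5
L[i]    1    1    1    2    3    2    2    4    3    3    2    3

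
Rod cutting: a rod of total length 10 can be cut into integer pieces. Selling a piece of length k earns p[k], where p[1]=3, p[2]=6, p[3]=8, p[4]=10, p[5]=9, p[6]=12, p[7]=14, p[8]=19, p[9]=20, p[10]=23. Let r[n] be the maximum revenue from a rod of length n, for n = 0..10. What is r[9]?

27

   n    0    1    2    3    4    5    6    7    8    9   10
r[n]    0    3    6    9   12   15   18   21   24   27   30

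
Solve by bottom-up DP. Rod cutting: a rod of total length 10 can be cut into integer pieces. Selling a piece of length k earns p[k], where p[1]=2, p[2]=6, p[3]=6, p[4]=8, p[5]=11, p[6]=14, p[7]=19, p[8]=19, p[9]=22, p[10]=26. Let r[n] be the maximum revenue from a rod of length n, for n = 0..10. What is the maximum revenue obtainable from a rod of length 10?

   n    0    1    2    3    4    5    6    7    8    9   10
r[n]    0    2    6    8   12   14   18   20   24   26   30

30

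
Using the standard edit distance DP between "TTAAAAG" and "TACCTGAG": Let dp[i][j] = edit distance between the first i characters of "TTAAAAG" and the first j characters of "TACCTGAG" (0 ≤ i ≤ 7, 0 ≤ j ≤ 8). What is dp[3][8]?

   ''  T  A  C  C  T  G  A  G
''  0  1  2  3  4  5  6  7  8
 T  1  0  1  2  3  4  5  6  7
 T  2  1  1  2  3  3  4  5  6
 A  3  2  1  2  3  4  4  4  5
 A  4  3  2  2  3  4  5  4  5
 A  5  4  3  3  3  4  5  5  5
 A  6  5  4  4  4  4  5  5  6
 G  7  6  5  5  5  5  4  5  5

5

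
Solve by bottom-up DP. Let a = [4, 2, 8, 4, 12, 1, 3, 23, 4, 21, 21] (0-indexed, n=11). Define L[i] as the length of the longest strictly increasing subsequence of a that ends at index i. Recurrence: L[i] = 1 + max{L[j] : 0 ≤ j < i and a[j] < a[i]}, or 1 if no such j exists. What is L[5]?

1

   i    0    1    2    3    4    5    6    7    8    9   10
a[i]    4    2    8    4   12    1    3   23    4   21   21
L[i]    1    1    2    2    3    1    2    4    3    4    4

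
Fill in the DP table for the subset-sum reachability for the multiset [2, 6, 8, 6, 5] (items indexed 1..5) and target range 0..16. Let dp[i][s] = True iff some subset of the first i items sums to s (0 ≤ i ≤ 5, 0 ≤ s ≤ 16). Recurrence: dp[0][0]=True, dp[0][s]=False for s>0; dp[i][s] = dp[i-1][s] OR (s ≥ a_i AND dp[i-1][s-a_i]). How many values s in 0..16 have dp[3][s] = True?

7

i\s   0   1   2   3   4   5   6   7   8   9  10  11  12  13  14  15  16
  0   T   F   F   F   F   F   F   F   F   F   F   F   F   F   F   F   F
  1   T   F   T   F   F   F   F   F   F   F   F   F   F   F   F   F   F
  2   T   F   T   F   F   F   T   F   T   F   F   F   F   F   F   F   F
  3   T   F   T   F   F   F   T   F   T   F   T   F   F   F   T   F   T
  4   T   F   T   F   F   F   T   F   T   F   T   F   T   F   T   F   T
  5   T   F   T   F   F   T   T   T   T   F   T   T   T   T   T   T   T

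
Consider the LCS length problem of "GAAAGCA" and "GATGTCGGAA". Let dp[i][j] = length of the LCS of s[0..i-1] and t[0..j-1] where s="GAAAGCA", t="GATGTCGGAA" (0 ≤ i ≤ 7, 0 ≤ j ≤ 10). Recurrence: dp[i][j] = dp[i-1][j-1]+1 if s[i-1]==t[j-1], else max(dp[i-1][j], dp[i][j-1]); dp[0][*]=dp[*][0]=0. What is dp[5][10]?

   ''  G  A  T  G  T  C  G  G  A  A
''  0  0  0  0  0  0  0  0  0  0  0
 G  0  1  1  1  1  1  1  1  1  1  1
 A  0  1  2  2  2  2  2  2  2  2  2
 A  0  1  2  2  2  2  2  2  2  3  3
 A  0  1  2  2  2  2  2  2  2  3  4
 G  0  1  2  2  3  3  3  3  3  3  4
 C  0  1  2  2  3  3  4  4  4  4  4
 A  0  1  2  2  3  3  4  4  4  5  5

4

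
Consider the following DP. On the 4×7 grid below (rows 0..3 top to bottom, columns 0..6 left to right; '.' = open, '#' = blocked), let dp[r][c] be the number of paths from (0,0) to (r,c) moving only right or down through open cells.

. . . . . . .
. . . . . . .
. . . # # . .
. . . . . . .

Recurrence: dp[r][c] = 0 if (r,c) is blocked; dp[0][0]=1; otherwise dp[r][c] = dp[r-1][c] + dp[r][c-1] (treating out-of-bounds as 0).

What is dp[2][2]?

r\c   0   1   2   3   4   5   6
  0   1   1   1   1   1   1   1
  1   1   2   3   4   5   6   7
  2   1   3   6   0   0   6  13
  3   1   4  10  10  10  16  29

6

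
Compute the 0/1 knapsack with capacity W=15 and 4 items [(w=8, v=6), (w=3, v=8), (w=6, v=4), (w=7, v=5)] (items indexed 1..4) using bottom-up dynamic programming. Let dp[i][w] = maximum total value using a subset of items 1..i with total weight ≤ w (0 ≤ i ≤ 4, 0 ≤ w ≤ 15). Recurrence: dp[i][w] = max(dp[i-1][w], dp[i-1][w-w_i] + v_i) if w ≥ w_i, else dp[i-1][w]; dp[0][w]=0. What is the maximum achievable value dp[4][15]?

14

i\w   0   1   2   3   4   5   6   7   8   9  10  11  12  13  14  15
  0   0   0   0   0   0   0   0   0   0   0   0   0   0   0   0   0
  1   0   0   0   0   0   0   0   0   6   6   6   6   6   6   6   6
  2   0   0   0   8   8   8   8   8   8   8   8  14  14  14  14  14
  3   0   0   0   8   8   8   8   8   8  12  12  14  14  14  14  14
  4   0   0   0   8   8   8   8   8   8  12  13  14  14  14  14  14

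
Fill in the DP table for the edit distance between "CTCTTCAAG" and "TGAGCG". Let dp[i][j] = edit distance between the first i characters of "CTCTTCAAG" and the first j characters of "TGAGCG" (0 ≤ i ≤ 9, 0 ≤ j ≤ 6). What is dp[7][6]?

   ''  T  G  A  G  C  G
''  0  1  2  3  4  5  6
 C  1  1  2  3  4  4  5
 T  2  1  2  3  4  5  5
 C  3  2  2  3  4  4  5
 T  4  3  3  3  4  5  5
 T  5  4  4  4  4  5  6
 C  6  5  5  5  5  4  5
 A  7  6  6  5  6  5  5
 A  8  7  7  6  6  6  6
 G  9  8  7  7  6  7  6

5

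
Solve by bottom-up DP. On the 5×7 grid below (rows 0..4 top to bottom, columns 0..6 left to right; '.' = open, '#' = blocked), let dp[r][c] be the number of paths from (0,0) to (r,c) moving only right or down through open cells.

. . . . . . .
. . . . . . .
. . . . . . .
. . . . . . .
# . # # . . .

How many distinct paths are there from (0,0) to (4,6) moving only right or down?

175

r\c   0   1   2   3   4   5   6
  0   1   1   1   1   1   1   1
  1   1   2   3   4   5   6   7
  2   1   3   6  10  15  21  28
  3   1   4  10  20  35  56  84
  4   0   4   0   0  35  91 175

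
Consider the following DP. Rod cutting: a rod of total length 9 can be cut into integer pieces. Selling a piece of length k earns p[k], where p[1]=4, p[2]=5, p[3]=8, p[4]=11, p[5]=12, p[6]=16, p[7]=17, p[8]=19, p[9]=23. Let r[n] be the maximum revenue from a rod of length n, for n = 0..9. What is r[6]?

24

   n    0    1    2    3    4    5    6    7    8    9
r[n]    0    4    8   12   16   20   24   28   32   36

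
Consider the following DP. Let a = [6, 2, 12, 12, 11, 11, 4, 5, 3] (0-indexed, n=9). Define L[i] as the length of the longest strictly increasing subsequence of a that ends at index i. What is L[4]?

   i    0    1    2    3    4    5    6    7    8
a[i]    6    2   12   12   11   11    4    5    3
L[i]    1    1    2    2    2    2    2    3    2

2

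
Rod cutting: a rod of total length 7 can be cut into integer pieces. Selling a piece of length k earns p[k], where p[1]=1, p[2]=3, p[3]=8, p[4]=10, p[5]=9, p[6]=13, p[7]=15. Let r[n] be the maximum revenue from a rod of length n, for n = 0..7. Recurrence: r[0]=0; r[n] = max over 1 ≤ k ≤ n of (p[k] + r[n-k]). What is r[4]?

10

   n    0    1    2    3    4    5    6    7
r[n]    0    1    3    8   10   11   16   18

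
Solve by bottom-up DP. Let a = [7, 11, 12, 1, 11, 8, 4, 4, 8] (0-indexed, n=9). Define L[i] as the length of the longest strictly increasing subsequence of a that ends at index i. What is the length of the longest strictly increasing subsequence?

3

   i    0    1    2    3    4    5    6    7    8
a[i]    7   11   12    1   11    8    4    4    8
L[i]    1    2    3    1    2    2    2    2    3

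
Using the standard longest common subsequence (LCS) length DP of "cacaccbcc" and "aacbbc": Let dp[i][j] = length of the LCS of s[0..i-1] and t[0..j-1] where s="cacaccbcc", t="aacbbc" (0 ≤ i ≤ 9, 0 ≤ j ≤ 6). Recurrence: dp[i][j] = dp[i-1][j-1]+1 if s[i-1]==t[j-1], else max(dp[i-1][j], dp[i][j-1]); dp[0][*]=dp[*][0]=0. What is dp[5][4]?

3

   ''  a  a  c  b  b  c
''  0  0  0  0  0  0  0
 c  0  0  0  1  1  1  1
 a  0  1  1  1  1  1  1
 c  0  1  1  2  2  2  2
 a  0  1  2  2  2  2  2
 c  0  1  2  3  3  3  3
 c  0  1  2  3  3  3  4
 b  0  1  2  3  4  4  4
 c  0  1  2  3  4  4  5
 c  0  1  2  3  4  4  5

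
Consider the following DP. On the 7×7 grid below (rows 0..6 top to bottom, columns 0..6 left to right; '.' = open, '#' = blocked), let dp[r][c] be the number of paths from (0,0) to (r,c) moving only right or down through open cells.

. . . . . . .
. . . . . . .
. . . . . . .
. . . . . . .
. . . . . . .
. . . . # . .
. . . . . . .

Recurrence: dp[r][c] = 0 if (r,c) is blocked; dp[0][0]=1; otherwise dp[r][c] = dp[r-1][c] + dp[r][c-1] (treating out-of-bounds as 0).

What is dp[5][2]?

r\c   0   1   2   3   4   5   6
  0   1   1   1   1   1   1   1
  1   1   2   3   4   5   6   7
  2   1   3   6  10  15  21  28
  3   1   4  10  20  35  56  84
  4   1   5  15  35  70 126 210
  5   1   6  21  56   0 126 336
  6   1   7  28  84  84 210 546

21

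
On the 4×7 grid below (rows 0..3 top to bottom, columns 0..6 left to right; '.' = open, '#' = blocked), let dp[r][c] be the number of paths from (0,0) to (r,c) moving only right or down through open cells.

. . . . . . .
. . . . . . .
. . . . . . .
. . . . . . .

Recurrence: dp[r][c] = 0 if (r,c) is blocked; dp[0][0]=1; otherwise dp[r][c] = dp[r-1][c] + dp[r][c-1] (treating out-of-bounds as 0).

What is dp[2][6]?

28

r\c   0   1   2   3   4   5   6
  0   1   1   1   1   1   1   1
  1   1   2   3   4   5   6   7
  2   1   3   6  10  15  21  28
  3   1   4  10  20  35  56  84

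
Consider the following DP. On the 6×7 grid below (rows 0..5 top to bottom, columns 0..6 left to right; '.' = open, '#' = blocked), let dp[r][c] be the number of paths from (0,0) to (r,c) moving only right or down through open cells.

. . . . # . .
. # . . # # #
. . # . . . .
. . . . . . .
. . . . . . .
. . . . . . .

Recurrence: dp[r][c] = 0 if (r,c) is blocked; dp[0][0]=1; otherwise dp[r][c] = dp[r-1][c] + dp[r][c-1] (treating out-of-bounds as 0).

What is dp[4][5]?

r\c   0   1   2   3   4   5   6
  0   1   1   1   1   0   0   0
  1   1   0   1   2   0   0   0
  2   1   1   0   2   2   2   2
  3   1   2   2   4   6   8  10
  4   1   3   5   9  15  23  33
  5   1   4   9  18  33  56  89

23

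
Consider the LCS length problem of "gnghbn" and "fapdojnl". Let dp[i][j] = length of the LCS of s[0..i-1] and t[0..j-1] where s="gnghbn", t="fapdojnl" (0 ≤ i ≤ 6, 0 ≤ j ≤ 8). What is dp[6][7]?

   ''  f  a  p  d  o  j  n  l
''  0  0  0  0  0  0  0  0  0
 g  0  0  0  0  0  0  0  0  0
 n  0  0  0  0  0  0  0  1  1
 g  0  0  0  0  0  0  0  1  1
 h  0  0  0  0  0  0  0  1  1
 b  0  0  0  0  0  0  0  1  1
 n  0  0  0  0  0  0  0  1  1

1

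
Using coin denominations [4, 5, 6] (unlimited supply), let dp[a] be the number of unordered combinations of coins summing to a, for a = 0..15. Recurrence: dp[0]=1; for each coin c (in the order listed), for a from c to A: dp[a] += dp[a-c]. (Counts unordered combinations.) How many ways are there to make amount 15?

2

after  coin     0     1     2     3     4     5     6     7     8     9    10    11    12    13    14    15
          4     1     0     0     0     1     0     0     0     1     0     0     0     1     0     0     0
          5     1     0     0     0     1     1     0     0     1     1     1     0     1     1     1     1
          6     1     0     0     0     1     1     1     0     1     1     2     1     2     1     2     2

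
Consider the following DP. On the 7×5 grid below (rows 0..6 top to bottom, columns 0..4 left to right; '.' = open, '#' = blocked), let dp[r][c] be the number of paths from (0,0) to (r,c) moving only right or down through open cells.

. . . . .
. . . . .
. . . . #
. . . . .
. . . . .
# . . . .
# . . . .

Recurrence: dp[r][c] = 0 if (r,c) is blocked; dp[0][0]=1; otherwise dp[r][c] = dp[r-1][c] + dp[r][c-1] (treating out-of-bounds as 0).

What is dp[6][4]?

r\c   0   1   2   3   4
  0   1   1   1   1   1
  1   1   2   3   4   5
  2   1   3   6  10   0
  3   1   4  10  20  20
  4   1   5  15  35  55
  5   0   5  20  55 110
  6   0   5  25  80 190

190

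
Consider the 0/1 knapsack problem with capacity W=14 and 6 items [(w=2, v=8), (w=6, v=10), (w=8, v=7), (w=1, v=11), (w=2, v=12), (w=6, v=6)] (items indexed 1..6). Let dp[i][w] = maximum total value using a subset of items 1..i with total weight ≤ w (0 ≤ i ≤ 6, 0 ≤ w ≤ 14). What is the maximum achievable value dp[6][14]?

i\w   0   1   2   3   4   5   6   7   8   9  10  11  12  13  14
  0   0   0   0   0   0   0   0   0   0   0   0   0   0   0   0
  1   0   0   8   8   8   8   8   8   8   8   8   8   8   8   8
  2   0   0   8   8   8   8  10  10  18  18  18  18  18  18  18
  3   0   0   8   8   8   8  10  10  18  18  18  18  18  18  18
  4   0  11  11  19  19  19  19  21  21  29  29  29  29  29  29
  5   0  11  12  23  23  31  31  31  31  33  33  41  41  41  41
  6   0  11  12  23  23  31  31  31  31  33  33  41  41  41  41

41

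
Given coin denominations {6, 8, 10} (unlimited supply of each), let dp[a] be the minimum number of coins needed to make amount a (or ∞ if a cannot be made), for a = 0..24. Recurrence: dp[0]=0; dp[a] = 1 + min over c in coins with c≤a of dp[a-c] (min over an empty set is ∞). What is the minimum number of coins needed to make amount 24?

3

 a  0  1  2  3  4  5  6  7  8  9 10 11 12 13 14 15 16 17 18 19 20 21 22 23 24
dp  0  -  -  -  -  -  1  -  1  -  1  -  2  -  2  -  2  -  2  -  2  -  3  -  3
(- denotes ∞ / unreachable)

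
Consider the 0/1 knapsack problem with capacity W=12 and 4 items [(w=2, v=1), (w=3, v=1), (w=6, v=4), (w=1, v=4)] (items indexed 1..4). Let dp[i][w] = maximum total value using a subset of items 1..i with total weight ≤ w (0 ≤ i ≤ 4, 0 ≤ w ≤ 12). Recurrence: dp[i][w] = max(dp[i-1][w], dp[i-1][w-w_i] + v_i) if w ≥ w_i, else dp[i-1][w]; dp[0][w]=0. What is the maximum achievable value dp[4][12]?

i\w   0   1   2   3   4   5   6   7   8   9  10  11  12
  0   0   0   0   0   0   0   0   0   0   0   0   0   0
  1   0   0   1   1   1   1   1   1   1   1   1   1   1
  2   0   0   1   1   1   2   2   2   2   2   2   2   2
  3   0   0   1   1   1   2   4   4   5   5   5   6   6
  4   0   4   4   5   5   5   6   8   8   9   9   9  10

10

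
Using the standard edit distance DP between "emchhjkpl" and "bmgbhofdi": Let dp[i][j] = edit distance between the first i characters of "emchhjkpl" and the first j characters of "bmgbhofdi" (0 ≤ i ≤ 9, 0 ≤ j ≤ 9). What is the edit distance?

7

   ''  b  m  g  b  h  o  f  d  i
''  0  1  2  3  4  5  6  7  8  9
 e  1  1  2  3  4  5  6  7  8  9
 m  2  2  1  2  3  4  5  6  7  8
 c  3  3  2  2  3  4  5  6  7  8
 h  4  4  3  3  3  3  4  5  6  7
 h  5  5  4  4  4  3  4  5  6  7
 j  6  6  5  5  5  4  4  5  6  7
 k  7  7  6  6  6  5  5  5  6  7
 p  8  8  7  7  7  6  6  6  6  7
 l  9  9  8  8  8  7  7  7  7  7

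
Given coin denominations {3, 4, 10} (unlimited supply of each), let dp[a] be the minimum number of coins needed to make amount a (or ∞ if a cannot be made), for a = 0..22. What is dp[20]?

2

 a  0  1  2  3  4  5  6  7  8  9 10 11 12 13 14 15 16 17 18 19 20 21 22
dp  0  -  -  1  1  -  2  2  2  3  1  3  3  2  2  4  3  3  3  4  2  4  4
(- denotes ∞ / unreachable)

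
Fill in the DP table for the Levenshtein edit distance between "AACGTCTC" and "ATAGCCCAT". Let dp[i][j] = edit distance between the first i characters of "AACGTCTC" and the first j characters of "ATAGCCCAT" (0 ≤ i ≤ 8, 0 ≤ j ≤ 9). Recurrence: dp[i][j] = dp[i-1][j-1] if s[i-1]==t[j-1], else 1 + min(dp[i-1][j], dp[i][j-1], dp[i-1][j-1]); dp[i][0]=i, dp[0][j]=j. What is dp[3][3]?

   ''  A  T  A  G  C  C  C  A  T
''  0  1  2  3  4  5  6  7  8  9
 A  1  0  1  2  3  4  5  6  7  8
 A  2  1  1  1  2  3  4  5  6  7
 C  3  2  2  2  2  2  3  4  5  6
 G  4  3  3  3  2  3  3  4  5  6
 T  5  4  3  4  3  3  4  4  5  5
 C  6  5  4  4  4  3  3  4  5  6
 T  7  6  5  5  5  4  4  4  5  5
 C  8  7  6  6  6  5  4  4  5  6

2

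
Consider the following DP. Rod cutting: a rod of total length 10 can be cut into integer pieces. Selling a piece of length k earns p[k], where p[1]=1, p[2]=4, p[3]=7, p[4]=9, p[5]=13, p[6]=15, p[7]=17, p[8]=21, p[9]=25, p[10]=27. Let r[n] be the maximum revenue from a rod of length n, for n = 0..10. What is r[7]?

17

   n    0    1    2    3    4    5    6    7    8    9   10
r[n]    0    1    4    7    9   13   15   17   21   25   27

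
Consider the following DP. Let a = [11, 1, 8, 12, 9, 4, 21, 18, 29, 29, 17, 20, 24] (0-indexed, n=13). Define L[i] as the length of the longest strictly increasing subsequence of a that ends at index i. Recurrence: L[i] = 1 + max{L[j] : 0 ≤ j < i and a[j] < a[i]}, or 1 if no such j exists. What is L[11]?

   i    0    1    2    3    4    5    6    7    8    9   10   11   12
a[i]   11    1    8   12    9    4   21   18   29   29   17   20   24
L[i]    1    1    2    3    3    2    4    4    5    5    4    5    6

5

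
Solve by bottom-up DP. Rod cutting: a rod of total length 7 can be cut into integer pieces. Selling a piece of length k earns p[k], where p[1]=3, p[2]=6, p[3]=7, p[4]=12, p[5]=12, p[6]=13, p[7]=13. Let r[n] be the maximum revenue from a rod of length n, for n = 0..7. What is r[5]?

   n    0    1    2    3    4    5    6    7
r[n]    0    3    6    9   12   15   18   21

15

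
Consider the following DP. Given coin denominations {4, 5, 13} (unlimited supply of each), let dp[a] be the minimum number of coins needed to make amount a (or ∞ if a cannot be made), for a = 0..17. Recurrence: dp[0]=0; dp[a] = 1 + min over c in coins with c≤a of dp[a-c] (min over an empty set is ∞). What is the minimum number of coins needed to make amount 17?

2

 a  0  1  2  3  4  5  6  7  8  9 10 11 12 13 14 15 16 17
dp  0  -  -  -  1  1  -  -  2  2  2  -  3  1  3  3  4  2
(- denotes ∞ / unreachable)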